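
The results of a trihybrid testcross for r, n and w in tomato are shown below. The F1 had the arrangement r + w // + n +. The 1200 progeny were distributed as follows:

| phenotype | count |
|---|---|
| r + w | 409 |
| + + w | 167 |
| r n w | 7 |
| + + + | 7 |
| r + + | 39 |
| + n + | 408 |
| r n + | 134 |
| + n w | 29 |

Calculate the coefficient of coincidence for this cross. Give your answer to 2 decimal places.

0.65

The two rarest classes, r n w and + + +, are the double crossovers. Comparing them with the parentals, only the n allele has switched, so n is the middle locus and the order is r – n – w.
r–n: (301 + 14)/1200 = 0.2625; n–w: (68 + 14)/1200 = 0.0683.
Expected DCO frequency = 0.2625 × 0.0683 ≈ 0.01793; observed = 14/1200 ≈ 0.01167.
Coefficient of coincidence = 0.01167/0.01793 ≈ 0.65.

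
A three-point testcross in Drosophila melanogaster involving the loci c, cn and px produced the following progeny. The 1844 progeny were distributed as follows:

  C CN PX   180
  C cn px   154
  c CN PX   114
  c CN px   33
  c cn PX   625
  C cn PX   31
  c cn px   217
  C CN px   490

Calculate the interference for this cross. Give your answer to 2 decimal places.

The two most frequent reciprocal classes, C CN px and c cn PX, are the parental types, so the F1 was C CN px / c cn PX.
The two rarest classes, c CN px and C cn PX, are the double crossovers. Comparing them with the parentals, only the c allele has switched, so c is the middle locus and the order is cn – c – px.
cn–c: (268 + 64)/1844 = 0.1800; c–px: (397 + 64)/1844 = 0.2500.
Expected DCO frequency = 0.1800 × 0.2500 ≈ 0.04500; observed = 64/1844 ≈ 0.03471.
Coefficient of coincidence = 0.03471/0.04500 ≈ 0.77; interference = 1 − 0.77 = 0.23.

0.23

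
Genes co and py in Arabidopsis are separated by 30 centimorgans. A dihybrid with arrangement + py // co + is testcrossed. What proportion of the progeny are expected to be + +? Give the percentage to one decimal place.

15.0%

A map distance of 30 centimorgans corresponds to a recombination frequency of 0.300.
The F1 is + py / co +, so + + is a recombinant gamete class with expected frequency r/2 = 0.300/2 = 0.1500.
That is 0.1500 = 15.0% of the progeny.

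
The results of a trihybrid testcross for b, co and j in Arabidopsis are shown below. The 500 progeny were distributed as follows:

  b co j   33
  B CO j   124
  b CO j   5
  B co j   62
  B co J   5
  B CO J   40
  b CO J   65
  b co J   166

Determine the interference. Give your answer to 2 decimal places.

The two most frequent reciprocal classes, b co J and B CO j, are the parental types, so the F1 was b co J / B CO j.
The two rarest classes, B co J and b CO j, are the double crossovers. Comparing them with the parentals, only the b allele has switched, so b is the middle locus and the order is co – b – j.
co–b: (127 + 10)/500 = 0.2740; b–j: (73 + 10)/500 = 0.1660.
Expected DCO frequency = 0.2740 × 0.1660 ≈ 0.04548; observed = 10/500 ≈ 0.02000.
Coefficient of coincidence = 0.02000/0.04548 ≈ 0.44; interference = 1 − 0.44 = 0.56.

0.56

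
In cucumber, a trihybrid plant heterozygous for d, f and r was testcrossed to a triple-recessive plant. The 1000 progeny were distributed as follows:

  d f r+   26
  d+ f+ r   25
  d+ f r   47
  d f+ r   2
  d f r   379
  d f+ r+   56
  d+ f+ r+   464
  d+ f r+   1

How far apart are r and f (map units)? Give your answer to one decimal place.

5.4 map units

The two most frequent reciprocal classes, d+ f+ r+ and d f r, are the parental types, so the F1 was d+ f+ r+ / d f r.
The two rarest classes, d+ f r+ and d f+ r, are the double crossovers. Comparing them with the parentals, only the f allele has switched, so f is the middle locus and the order is r – f – d.
Crossovers in the r–f interval produce the single-crossover classes d+ f+ r and d f r+ (25 + 26 = 51) plus the double crossovers (3).
RF(r–f) = (51 + 3) / 1000 = 54/1000 = 0.0540 → 5.4 map units.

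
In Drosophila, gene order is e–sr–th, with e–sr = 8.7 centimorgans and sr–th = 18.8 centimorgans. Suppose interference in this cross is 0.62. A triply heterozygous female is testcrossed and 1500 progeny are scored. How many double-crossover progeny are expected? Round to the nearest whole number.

9

Map distances give recombination frequencies of 0.087 and 0.188 for the two intervals.
With interference 0.62 (so coincidence = 0.38), expected double-crossover frequency = 0.087 × 0.188 × 0.38 = 0.00622.
Expected number = 0.00622 × 1500 = 9.32 ≈ 9.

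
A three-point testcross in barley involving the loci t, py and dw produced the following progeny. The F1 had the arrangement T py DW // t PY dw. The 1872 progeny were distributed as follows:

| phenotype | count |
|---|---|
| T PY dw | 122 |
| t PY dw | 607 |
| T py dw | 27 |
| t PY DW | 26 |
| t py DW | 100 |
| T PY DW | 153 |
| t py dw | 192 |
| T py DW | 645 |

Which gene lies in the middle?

dw

The two rarest classes, T py dw and t PY DW, are the double crossovers. Comparing them with the parentals, only the dw allele has switched, so dw is the middle locus and the order is py – dw – t.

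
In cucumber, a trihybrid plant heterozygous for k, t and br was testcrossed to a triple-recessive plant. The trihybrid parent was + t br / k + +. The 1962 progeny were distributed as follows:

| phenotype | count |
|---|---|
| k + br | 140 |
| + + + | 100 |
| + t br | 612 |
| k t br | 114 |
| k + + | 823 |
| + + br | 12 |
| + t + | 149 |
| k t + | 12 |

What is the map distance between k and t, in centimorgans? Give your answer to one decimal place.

12.1 centimorgans

The two rarest classes, + + br and k t +, are the double crossovers. Comparing them with the parentals, only the t allele has switched, so t is the middle locus and the order is br – t – k.
Crossovers in the t–k interval produce the single-crossover classes k t br and + + + (114 + 100 = 214) plus the double crossovers (24).
RF(t–k) = (214 + 24) / 1962 = 238/1962 = 0.1213 → 12.1 centimorgans.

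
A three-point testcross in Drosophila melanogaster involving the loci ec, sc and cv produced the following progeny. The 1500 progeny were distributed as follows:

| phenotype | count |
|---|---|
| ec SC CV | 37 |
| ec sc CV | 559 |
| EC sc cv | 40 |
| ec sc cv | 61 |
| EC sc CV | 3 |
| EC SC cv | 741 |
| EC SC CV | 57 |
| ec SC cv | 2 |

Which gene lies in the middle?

The two most frequent reciprocal classes, ec sc CV and EC SC cv, are the parental types, so the F1 was ec sc CV / EC SC cv.
The two rarest classes, EC sc CV and ec SC cv, are the double crossovers. Comparing them with the parentals, only the ec allele has switched, so ec is the middle locus and the order is sc – ec – cv.

ec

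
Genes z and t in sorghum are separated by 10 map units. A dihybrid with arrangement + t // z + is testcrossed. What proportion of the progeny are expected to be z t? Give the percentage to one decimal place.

5.0%

A map distance of 10 map units corresponds to a recombination frequency of 0.100.
The F1 is + t / z +, so z t is a recombinant gamete class with expected frequency r/2 = 0.100/2 = 0.0500.
That is 0.0500 = 5.0% of the progeny.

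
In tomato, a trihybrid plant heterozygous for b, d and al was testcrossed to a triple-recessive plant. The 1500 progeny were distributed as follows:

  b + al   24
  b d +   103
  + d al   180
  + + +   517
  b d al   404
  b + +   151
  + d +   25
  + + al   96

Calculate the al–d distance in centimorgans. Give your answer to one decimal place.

The two most frequent reciprocal classes, + + + and b d al, are the parental types, so the F1 was + + + / b d al.
The two rarest classes, + d + and b + al, are the double crossovers. Comparing them with the parentals, only the d allele has switched, so d is the middle locus and the order is al – d – b.
Crossovers in the al–d interval produce the single-crossover classes + + al and b d + (96 + 103 = 199) plus the double crossovers (49).
RF(al–d) = (199 + 49) / 1500 = 248/1500 = 0.1653 → 16.5 centimorgans.

16.5 centimorgans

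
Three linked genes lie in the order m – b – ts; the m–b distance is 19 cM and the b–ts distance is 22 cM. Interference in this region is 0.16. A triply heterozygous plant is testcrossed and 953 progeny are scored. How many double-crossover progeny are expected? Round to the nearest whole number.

33

Map distances give recombination frequencies of 0.190 and 0.220 for the two intervals.
With interference 0.16 (so coincidence = 0.84), expected double-crossover frequency = 0.190 × 0.220 × 0.84 = 0.03511.
Expected number = 0.03511 × 953 = 33.46 ≈ 33.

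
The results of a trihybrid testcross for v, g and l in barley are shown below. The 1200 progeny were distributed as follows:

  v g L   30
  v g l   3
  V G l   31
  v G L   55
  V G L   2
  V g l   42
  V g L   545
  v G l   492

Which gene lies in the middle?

g

The two most frequent reciprocal classes, v G l and V g L, are the parental types, so the F1 was v G l / V g L.
The two rarest classes, v g l and V G L, are the double crossovers. Comparing them with the parentals, only the g allele has switched, so g is the middle locus and the order is v – g – l.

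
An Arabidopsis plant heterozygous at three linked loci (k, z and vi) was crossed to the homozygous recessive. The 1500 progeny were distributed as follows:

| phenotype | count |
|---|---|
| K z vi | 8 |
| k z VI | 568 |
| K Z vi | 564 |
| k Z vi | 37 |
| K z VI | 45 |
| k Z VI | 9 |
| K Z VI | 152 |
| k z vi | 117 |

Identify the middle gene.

z

The two most frequent reciprocal classes, k z VI and K Z vi, are the parental types, so the F1 was k z VI / K Z vi.
The two rarest classes, k Z VI and K z vi, are the double crossovers. Comparing them with the parentals, only the z allele has switched, so z is the middle locus and the order is vi – z – k.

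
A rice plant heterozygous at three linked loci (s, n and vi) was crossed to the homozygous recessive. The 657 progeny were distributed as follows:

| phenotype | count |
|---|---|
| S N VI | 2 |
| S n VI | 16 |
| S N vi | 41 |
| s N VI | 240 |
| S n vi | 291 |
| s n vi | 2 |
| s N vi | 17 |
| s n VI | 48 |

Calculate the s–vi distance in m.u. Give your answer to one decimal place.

5.6 m.u.

The two most frequent reciprocal classes, S n vi and s N VI, are the parental types, so the F1 was S n vi / s N VI.
The two rarest classes, s n vi and S N VI, are the double crossovers. Comparing them with the parentals, only the s allele has switched, so s is the middle locus and the order is vi – s – n.
Crossovers in the vi–s interval produce the single-crossover classes S n VI and s N vi (16 + 17 = 33) plus the double crossovers (4).
RF(vi–s) = (33 + 4) / 657 = 37/657 = 0.0563 → 5.6 m.u.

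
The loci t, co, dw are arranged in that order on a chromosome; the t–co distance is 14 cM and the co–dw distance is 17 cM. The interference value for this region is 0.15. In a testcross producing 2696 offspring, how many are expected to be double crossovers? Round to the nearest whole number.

Map distances give recombination frequencies of 0.140 and 0.170 for the two intervals.
With interference 0.15 (so coincidence = 0.85), expected double-crossover frequency = 0.140 × 0.170 × 0.85 = 0.02023.
Expected number = 0.02023 × 2696 = 54.54 ≈ 55.

55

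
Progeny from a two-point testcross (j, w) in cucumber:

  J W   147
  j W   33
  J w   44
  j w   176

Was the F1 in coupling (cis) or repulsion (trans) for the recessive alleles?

cis

The two most frequent classes are J W (147) and j w (176); these are the parental (non-recombinant) types.
So the F1 carried J W on one chromosome and j w on the other — the recessive alleles are on the same chromosome (cis / coupling).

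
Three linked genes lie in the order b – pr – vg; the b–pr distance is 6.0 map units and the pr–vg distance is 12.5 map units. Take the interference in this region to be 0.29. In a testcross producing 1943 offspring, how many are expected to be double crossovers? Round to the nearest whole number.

Map distances give recombination frequencies of 0.060 and 0.125 for the two intervals.
With interference 0.29 (so coincidence = 0.71), expected double-crossover frequency = 0.060 × 0.125 × 0.71 = 0.00532.
Expected number = 0.00532 × 1943 = 10.35 ≈ 10.

10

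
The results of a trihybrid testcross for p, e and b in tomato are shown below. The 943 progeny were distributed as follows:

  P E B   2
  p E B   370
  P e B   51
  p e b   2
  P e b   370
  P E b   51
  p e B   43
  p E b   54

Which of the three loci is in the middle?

The two most frequent reciprocal classes, P e b and p E B, are the parental types, so the F1 was P e b / p E B.
The two rarest classes, p e b and P E B, are the double crossovers. Comparing them with the parentals, only the p allele has switched, so p is the middle locus and the order is e – p – b.

p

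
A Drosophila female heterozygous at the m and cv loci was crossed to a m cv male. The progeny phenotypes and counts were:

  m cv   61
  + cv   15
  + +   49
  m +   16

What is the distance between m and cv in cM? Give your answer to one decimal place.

The two most frequent classes, + + (49) and m cv (61), are the parental types, so the F1 was + + / m cv.
The recombinant classes are + cv and m +: 15 + 16 = 31.
Recombination frequency = 31/141 = 0.2199 ≈ 22.0%, i.e. 22.0 cM.

22.0 cM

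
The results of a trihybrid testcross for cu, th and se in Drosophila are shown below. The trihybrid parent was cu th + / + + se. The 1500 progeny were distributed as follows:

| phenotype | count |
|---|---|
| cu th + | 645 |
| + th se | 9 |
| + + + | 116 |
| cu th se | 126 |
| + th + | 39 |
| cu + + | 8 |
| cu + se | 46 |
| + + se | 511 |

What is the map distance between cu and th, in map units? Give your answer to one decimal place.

The two rarest classes, cu + + and + th se, are the double crossovers. Comparing them with the parentals, only the th allele has switched, so th is the middle locus and the order is cu – th – se.
Crossovers in the cu–th interval produce the single-crossover classes + th + and cu + se (39 + 46 = 85) plus the double crossovers (17).
RF(cu–th) = (85 + 17) / 1500 = 102/1500 = 0.0680 → 6.8 map units.

6.8 map units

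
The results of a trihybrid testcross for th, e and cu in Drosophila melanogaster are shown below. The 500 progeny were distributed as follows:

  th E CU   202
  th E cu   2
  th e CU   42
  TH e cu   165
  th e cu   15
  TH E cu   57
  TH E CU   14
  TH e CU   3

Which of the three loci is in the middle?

The two most frequent reciprocal classes, TH e cu and th E CU, are the parental types, so the F1 was TH e cu / th E CU.
The two rarest classes, TH e CU and th E cu, are the double crossovers. Comparing them with the parentals, only the cu allele has switched, so cu is the middle locus and the order is th – cu – e.

cu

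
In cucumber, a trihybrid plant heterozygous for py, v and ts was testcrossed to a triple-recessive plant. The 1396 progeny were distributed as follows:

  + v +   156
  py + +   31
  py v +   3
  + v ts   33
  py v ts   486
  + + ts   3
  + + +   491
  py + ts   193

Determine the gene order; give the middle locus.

The two most frequent reciprocal classes, + + + and py v ts, are the parental types, so the F1 was + + + / py v ts.
The two rarest classes, + + ts and py v +, are the double crossovers. Comparing them with the parentals, only the ts allele has switched, so ts is the middle locus and the order is py – ts – v.

ts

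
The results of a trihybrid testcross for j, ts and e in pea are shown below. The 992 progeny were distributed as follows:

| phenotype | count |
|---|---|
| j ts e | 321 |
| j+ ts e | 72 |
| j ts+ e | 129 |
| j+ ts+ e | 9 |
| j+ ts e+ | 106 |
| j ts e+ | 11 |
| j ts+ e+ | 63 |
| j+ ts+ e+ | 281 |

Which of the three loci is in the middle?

The two most frequent reciprocal classes, j ts e and j+ ts+ e+, are the parental types, so the F1 was j ts e / j+ ts+ e+.
The two rarest classes, j ts e+ and j+ ts+ e, are the double crossovers. Comparing them with the parentals, only the e allele has switched, so e is the middle locus and the order is j – e – ts.

e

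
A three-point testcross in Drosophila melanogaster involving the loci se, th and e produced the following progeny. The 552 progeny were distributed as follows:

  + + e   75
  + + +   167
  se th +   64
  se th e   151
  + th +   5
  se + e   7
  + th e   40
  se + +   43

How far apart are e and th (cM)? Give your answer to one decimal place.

27.4 cM

The two most frequent reciprocal classes, se th e and + + +, are the parental types, so the F1 was se th e / + + +.
The two rarest classes, se + e and + th +, are the double crossovers. Comparing them with the parentals, only the th allele has switched, so th is the middle locus and the order is se – th – e.
Crossovers in the th–e interval produce the single-crossover classes se th + and + + e (64 + 75 = 139) plus the double crossovers (12).
RF(th–e) = (139 + 12) / 552 = 151/552 = 0.2736 → 27.4 cM.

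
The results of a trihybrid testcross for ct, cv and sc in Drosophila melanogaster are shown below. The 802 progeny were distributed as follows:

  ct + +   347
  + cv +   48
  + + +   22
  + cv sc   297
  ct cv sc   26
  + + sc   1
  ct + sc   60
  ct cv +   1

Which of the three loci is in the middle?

The two most frequent reciprocal classes, + cv sc and ct + +, are the parental types, so the F1 was + cv sc / ct + +.
The two rarest classes, + + sc and ct cv +, are the double crossovers. Comparing them with the parentals, only the cv allele has switched, so cv is the middle locus and the order is ct – cv – sc.

cv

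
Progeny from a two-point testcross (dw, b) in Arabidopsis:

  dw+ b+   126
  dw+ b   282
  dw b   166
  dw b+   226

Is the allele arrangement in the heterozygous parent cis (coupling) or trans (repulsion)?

trans

The two most frequent classes are dw+ b (282) and dw b+ (226); these are the parental (non-recombinant) types.
So the F1 carried dw+ b on one chromosome and dw b+ on the other — the recessive alleles are on opposite chromosomes (trans / repulsion).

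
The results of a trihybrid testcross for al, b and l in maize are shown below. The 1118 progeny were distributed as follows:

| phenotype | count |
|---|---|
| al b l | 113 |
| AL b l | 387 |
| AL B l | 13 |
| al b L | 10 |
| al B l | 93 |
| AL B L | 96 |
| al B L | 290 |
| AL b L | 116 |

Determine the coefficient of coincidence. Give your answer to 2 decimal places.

The two most frequent reciprocal classes, AL b l and al B L, are the parental types, so the F1 was AL b l / al B L.
The two rarest classes, AL B l and al b L, are the double crossovers. Comparing them with the parentals, only the b allele has switched, so b is the middle locus and the order is al – b – l.
al–b: (209 + 23)/1118 = 0.2075; b–l: (209 + 23)/1118 = 0.2075.
Expected DCO frequency = 0.2075 × 0.2075 ≈ 0.04306; observed = 23/1118 ≈ 0.02057.
Coefficient of coincidence = 0.02057/0.04306 ≈ 0.48.

0.48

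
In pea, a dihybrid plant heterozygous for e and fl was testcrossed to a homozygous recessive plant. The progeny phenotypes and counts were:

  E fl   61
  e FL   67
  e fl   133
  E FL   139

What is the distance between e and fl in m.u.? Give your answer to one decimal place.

32.0 m.u.

The two most frequent classes, E FL (139) and e fl (133), are the parental types, so the F1 was E FL / e fl.
The recombinant classes are E fl and e FL: 61 + 67 = 128.
Recombination frequency = 128/400 = 0.3200 ≈ 32.0%, i.e. 32.0 m.u.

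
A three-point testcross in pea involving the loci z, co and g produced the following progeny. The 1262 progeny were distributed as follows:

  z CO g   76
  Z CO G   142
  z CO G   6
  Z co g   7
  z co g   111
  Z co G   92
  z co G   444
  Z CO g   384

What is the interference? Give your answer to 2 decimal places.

0.66

The two most frequent reciprocal classes, Z CO g and z co G, are the parental types, so the F1 was Z CO g / z co G.
The two rarest classes, Z co g and z CO G, are the double crossovers. Comparing them with the parentals, only the co allele has switched, so co is the middle locus and the order is z – co – g.
z–co: (168 + 13)/1262 = 0.1434; co–g: (253 + 13)/1262 = 0.2108.
Expected DCO frequency = 0.1434 × 0.2108 ≈ 0.03023; observed = 13/1262 ≈ 0.01030.
Coefficient of coincidence = 0.01030/0.03023 ≈ 0.34; interference = 1 − 0.34 = 0.66.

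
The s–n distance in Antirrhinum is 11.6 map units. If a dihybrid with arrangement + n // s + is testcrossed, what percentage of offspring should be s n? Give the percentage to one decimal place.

A map distance of 11.6 map units corresponds to a recombination frequency of 0.116.
The F1 is + n / s +, so s n is a recombinant gamete class with expected frequency r/2 = 0.116/2 = 0.0580.
That is 0.0580 = 5.8% of the progeny.

5.8%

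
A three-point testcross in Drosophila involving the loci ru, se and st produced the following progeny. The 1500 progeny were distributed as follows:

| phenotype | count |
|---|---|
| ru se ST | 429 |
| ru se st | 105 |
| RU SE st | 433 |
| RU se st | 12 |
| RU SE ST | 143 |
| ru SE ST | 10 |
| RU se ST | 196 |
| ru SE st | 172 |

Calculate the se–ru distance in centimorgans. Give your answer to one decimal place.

The two most frequent reciprocal classes, RU SE st and ru se ST, are the parental types, so the F1 was RU SE st / ru se ST.
The two rarest classes, RU se st and ru SE ST, are the double crossovers. Comparing them with the parentals, only the se allele has switched, so se is the middle locus and the order is ru – se – st.
Crossovers in the ru–se interval produce the single-crossover classes ru SE st and RU se ST (172 + 196 = 368) plus the double crossovers (22).
RF(ru–se) = (368 + 22) / 1500 = 390/1500 = 0.2600 → 26.0 centimorgans.

26.0 centimorgans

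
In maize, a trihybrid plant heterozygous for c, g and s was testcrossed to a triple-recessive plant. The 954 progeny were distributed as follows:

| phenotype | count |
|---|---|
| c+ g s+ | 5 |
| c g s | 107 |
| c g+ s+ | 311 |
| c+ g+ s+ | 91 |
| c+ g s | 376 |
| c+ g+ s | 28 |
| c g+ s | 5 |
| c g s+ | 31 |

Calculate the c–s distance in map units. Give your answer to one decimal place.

The two most frequent reciprocal classes, c+ g s and c g+ s+, are the parental types, so the F1 was c+ g s / c g+ s+.
The two rarest classes, c+ g s+ and c g+ s, are the double crossovers. Comparing them with the parentals, only the s allele has switched, so s is the middle locus and the order is g – s – c.
Crossovers in the s–c interval produce the single-crossover classes c g s and c+ g+ s+ (107 + 91 = 198) plus the double crossovers (10).
RF(s–c) = (198 + 10) / 954 = 208/954 = 0.2180 → 21.8 map units.

21.8 map units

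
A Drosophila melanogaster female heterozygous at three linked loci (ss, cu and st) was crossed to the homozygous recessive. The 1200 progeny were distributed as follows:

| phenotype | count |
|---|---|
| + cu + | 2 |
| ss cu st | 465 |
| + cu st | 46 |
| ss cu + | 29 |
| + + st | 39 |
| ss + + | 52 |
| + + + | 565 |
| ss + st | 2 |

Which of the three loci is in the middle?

The two most frequent reciprocal classes, + + + and ss cu st, are the parental types, so the F1 was + + + / ss cu st.
The two rarest classes, + cu + and ss + st, are the double crossovers. Comparing them with the parentals, only the cu allele has switched, so cu is the middle locus and the order is ss – cu – st.

cu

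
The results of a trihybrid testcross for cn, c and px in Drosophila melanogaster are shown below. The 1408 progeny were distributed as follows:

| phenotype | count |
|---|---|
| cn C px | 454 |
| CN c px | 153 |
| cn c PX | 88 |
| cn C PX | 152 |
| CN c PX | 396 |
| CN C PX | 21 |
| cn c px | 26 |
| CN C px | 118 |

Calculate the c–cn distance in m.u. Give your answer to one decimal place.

18.0 m.u.

The two most frequent reciprocal classes, CN c PX and cn C px, are the parental types, so the F1 was CN c PX / cn C px.
The two rarest classes, CN C PX and cn c px, are the double crossovers. Comparing them with the parentals, only the c allele has switched, so c is the middle locus and the order is px – c – cn.
Crossovers in the c–cn interval produce the single-crossover classes cn c PX and CN C px (88 + 118 = 206) plus the double crossovers (47).
RF(c–cn) = (206 + 47) / 1408 = 253/1408 = 0.1797 → 18.0 m.u.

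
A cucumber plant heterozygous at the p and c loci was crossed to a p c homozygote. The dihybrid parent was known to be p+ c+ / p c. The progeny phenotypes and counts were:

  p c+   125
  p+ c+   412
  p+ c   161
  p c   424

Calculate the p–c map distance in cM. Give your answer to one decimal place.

The recombinant classes are p+ c and p c+: 161 + 125 = 286.
Recombination frequency = 286/1122 = 0.2549 ≈ 25.5%, i.e. 25.5 cM.

25.5 cM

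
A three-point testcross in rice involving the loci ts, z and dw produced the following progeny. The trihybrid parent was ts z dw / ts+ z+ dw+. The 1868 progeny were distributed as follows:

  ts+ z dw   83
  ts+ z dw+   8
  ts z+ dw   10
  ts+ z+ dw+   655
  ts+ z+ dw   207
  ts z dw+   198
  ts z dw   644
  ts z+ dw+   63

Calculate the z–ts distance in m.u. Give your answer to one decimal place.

The two rarest classes, ts z+ dw and ts+ z dw+, are the double crossovers. Comparing them with the parentals, only the z allele has switched, so z is the middle locus and the order is dw – z – ts.
Crossovers in the z–ts interval produce the single-crossover classes ts+ z dw and ts z+ dw+ (83 + 63 = 146) plus the double crossovers (18).
RF(z–ts) = (146 + 18) / 1868 = 164/1868 = 0.0878 → 8.8 m.u.

8.8 m.u.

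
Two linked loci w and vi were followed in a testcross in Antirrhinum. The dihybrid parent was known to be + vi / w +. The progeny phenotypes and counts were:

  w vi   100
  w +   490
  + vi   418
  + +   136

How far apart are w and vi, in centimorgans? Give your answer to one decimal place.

The recombinant classes are + + and w vi: 136 + 100 = 236.
Recombination frequency = 236/1144 = 0.2063 ≈ 20.6%, i.e. 20.6 centimorgans.

20.6 centimorgans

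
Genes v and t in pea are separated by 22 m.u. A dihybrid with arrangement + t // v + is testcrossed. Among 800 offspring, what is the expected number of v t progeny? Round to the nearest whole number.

A map distance of 22 m.u. corresponds to a recombination frequency of 0.220.
The F1 is + t / v +, so v t is a recombinant gamete class with expected frequency r/2 = 0.220/2 = 0.1100.
Expected number = 0.1100 × 800 = 88.00 ≈ 88.

88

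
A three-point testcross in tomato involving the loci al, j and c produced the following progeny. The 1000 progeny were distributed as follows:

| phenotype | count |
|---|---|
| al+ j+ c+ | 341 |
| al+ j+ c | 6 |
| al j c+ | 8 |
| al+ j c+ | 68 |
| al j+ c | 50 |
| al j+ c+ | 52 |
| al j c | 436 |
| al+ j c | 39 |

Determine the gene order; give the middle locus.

c

The two most frequent reciprocal classes, al j c and al+ j+ c+, are the parental types, so the F1 was al j c / al+ j+ c+.
The two rarest classes, al j c+ and al+ j+ c, are the double crossovers. Comparing them with the parentals, only the c allele has switched, so c is the middle locus and the order is al – c – j.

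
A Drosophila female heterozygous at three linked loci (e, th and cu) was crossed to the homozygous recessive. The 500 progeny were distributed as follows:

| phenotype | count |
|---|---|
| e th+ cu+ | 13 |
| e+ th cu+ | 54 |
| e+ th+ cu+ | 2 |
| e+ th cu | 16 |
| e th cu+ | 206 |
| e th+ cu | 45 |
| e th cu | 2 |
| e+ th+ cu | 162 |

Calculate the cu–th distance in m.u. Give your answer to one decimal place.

The two most frequent reciprocal classes, e+ th+ cu and e th cu+, are the parental types, so the F1 was e+ th+ cu / e th cu+.
The two rarest classes, e+ th+ cu+ and e th cu, are the double crossovers. Comparing them with the parentals, only the cu allele has switched, so cu is the middle locus and the order is e – cu – th.
Crossovers in the cu–th interval produce the single-crossover classes e+ th cu and e th+ cu+ (16 + 13 = 29) plus the double crossovers (4).
RF(cu–th) = (29 + 4) / 500 = 33/500 = 0.0660 → 6.6 m.u.

6.6 m.u.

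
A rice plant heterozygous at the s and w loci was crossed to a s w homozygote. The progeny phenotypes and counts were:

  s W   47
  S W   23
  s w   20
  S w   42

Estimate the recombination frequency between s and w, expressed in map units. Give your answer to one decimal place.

32.6 map units

The two most frequent classes, S w (42) and s W (47), are the parental types, so the F1 was S w / s W.
The recombinant classes are S W and s w: 23 + 20 = 43.
Recombination frequency = 43/132 = 0.3258 ≈ 32.6%, i.e. 32.6 map units.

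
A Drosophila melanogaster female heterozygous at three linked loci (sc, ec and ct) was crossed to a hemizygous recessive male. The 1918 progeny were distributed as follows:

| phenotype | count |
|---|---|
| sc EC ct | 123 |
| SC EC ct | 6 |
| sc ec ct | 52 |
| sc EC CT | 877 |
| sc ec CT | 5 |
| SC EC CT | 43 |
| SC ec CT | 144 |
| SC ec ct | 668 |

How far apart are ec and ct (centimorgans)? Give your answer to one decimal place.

14.5 centimorgans

The two most frequent reciprocal classes, sc EC CT and SC ec ct, are the parental types, so the F1 was sc EC CT / SC ec ct.
The two rarest classes, sc ec CT and SC EC ct, are the double crossovers. Comparing them with the parentals, only the ec allele has switched, so ec is the middle locus and the order is sc – ec – ct.
Crossovers in the ec–ct interval produce the single-crossover classes sc EC ct and SC ec CT (123 + 144 = 267) plus the double crossovers (11).
RF(ec–ct) = (267 + 11) / 1918 = 278/1918 = 0.1449 → 14.5 centimorgans.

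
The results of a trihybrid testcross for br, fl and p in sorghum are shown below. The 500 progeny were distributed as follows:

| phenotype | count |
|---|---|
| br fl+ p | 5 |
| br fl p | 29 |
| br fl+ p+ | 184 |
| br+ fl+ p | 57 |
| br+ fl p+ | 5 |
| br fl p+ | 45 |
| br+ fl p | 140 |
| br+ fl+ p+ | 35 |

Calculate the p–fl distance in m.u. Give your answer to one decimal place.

22.4 m.u.

The two most frequent reciprocal classes, br+ fl p and br fl+ p+, are the parental types, so the F1 was br+ fl p / br fl+ p+.
The two rarest classes, br+ fl p+ and br fl+ p, are the double crossovers. Comparing them with the parentals, only the p allele has switched, so p is the middle locus and the order is fl – p – br.
Crossovers in the fl–p interval produce the single-crossover classes br+ fl+ p and br fl p+ (57 + 45 = 102) plus the double crossovers (10).
RF(fl–p) = (102 + 10) / 500 = 112/500 = 0.2240 → 22.4 m.u.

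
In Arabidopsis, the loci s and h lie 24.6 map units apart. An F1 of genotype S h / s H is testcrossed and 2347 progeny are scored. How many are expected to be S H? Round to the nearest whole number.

289

A map distance of 24.6 map units corresponds to a recombination frequency of 0.246.
The F1 is S h / s H, so S H is a recombinant gamete class with expected frequency r/2 = 0.246/2 = 0.1230.
Expected number = 0.1230 × 2347 = 288.68 ≈ 289.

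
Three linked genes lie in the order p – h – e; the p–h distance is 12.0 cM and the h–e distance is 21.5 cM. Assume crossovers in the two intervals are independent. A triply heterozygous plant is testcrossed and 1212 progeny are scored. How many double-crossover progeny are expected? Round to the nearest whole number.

31

Map distances give recombination frequencies of 0.120 and 0.215 for the two intervals.
With no interference, expected double-crossover frequency = 0.120 × 0.215 = 0.02580.
Expected number = 0.02580 × 1212 = 31.27 ≈ 31.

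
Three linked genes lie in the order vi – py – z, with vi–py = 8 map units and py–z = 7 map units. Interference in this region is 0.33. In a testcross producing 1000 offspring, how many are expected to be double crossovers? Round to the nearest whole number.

Map distances give recombination frequencies of 0.080 and 0.070 for the two intervals.
With interference 0.33 (so coincidence = 0.67), expected double-crossover frequency = 0.080 × 0.070 × 0.67 = 0.00375.
Expected number = 0.00375 × 1000 = 3.75 ≈ 4.

4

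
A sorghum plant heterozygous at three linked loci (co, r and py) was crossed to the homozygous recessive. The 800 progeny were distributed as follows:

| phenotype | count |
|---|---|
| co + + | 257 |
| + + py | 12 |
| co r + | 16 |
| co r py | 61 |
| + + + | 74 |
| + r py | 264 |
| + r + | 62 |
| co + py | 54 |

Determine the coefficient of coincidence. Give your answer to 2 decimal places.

0.95

The two most frequent reciprocal classes, co + + and + r py, are the parental types, so the F1 was co + + / + r py.
The two rarest classes, co r + and + + py, are the double crossovers. Comparing them with the parentals, only the r allele has switched, so r is the middle locus and the order is py – r – co.
py–r: (116 + 28)/800 = 0.1800; r–co: (135 + 28)/800 = 0.2037.
Expected DCO frequency = 0.1800 × 0.2037 ≈ 0.03667; observed = 28/800 ≈ 0.03500.
Coefficient of coincidence = 0.03500/0.03667 ≈ 0.95.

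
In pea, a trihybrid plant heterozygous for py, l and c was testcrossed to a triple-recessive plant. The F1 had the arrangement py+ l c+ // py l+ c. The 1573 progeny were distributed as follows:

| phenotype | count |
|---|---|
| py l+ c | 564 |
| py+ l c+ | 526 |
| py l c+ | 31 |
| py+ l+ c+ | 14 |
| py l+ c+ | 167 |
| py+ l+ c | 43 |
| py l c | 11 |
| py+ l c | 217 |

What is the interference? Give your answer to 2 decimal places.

0.03

The two rarest classes, py+ l+ c+ and py l c, are the double crossovers. Comparing them with the parentals, only the l allele has switched, so l is the middle locus and the order is c – l – py.
c–l: (384 + 25)/1573 = 0.2600; l–py: (74 + 25)/1573 = 0.0629.
Expected DCO frequency = 0.2600 × 0.0629 ≈ 0.01635; observed = 25/1573 ≈ 0.01589.
Coefficient of coincidence = 0.01589/0.01635 ≈ 0.97; interference = 1 − 0.97 = 0.03.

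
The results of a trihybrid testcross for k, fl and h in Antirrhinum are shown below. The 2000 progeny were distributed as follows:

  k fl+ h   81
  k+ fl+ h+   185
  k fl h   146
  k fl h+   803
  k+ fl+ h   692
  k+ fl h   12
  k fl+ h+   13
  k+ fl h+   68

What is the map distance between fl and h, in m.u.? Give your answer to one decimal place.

The two most frequent reciprocal classes, k+ fl+ h and k fl h+, are the parental types, so the F1 was k+ fl+ h / k fl h+.
The two rarest classes, k+ fl h and k fl+ h+, are the double crossovers. Comparing them with the parentals, only the fl allele has switched, so fl is the middle locus and the order is h – fl – k.
Crossovers in the h–fl interval produce the single-crossover classes k+ fl+ h+ and k fl h (185 + 146 = 331) plus the double crossovers (25).
RF(h–fl) = (331 + 25) / 2000 = 356/2000 = 0.1780 → 17.8 m.u.

17.8 m.u.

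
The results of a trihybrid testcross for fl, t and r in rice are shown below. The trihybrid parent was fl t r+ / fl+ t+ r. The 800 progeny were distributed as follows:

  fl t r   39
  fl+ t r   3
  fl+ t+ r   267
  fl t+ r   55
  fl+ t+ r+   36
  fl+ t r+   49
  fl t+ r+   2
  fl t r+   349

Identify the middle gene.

t

The two rarest classes, fl t+ r+ and fl+ t r, are the double crossovers. Comparing them with the parentals, only the t allele has switched, so t is the middle locus and the order is fl – t – r.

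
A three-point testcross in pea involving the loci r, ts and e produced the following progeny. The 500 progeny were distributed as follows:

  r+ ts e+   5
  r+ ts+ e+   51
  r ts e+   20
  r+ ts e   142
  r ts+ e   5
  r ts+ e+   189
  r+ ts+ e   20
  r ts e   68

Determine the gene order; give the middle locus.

e

The two most frequent reciprocal classes, r ts+ e+ and r+ ts e, are the parental types, so the F1 was r ts+ e+ / r+ ts e.
The two rarest classes, r ts+ e and r+ ts e+, are the double crossovers. Comparing them with the parentals, only the e allele has switched, so e is the middle locus and the order is ts – e – r.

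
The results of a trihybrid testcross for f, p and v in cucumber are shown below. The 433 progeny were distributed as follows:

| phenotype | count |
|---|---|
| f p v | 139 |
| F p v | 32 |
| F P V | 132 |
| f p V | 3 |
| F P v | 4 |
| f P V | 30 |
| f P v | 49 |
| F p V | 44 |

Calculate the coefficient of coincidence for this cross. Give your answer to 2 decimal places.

0.44

The two most frequent reciprocal classes, f p v and F P V, are the parental types, so the F1 was f p v / F P V.
The two rarest classes, f p V and F P v, are the double crossovers. Comparing them with the parentals, only the v allele has switched, so v is the middle locus and the order is f – v – p.
f–v: (62 + 7)/433 = 0.1594; v–p: (93 + 7)/433 = 0.2309.
Expected DCO frequency = 0.1594 × 0.2309 ≈ 0.03681; observed = 7/433 ≈ 0.01617.
Coefficient of coincidence = 0.01617/0.03681 ≈ 0.44.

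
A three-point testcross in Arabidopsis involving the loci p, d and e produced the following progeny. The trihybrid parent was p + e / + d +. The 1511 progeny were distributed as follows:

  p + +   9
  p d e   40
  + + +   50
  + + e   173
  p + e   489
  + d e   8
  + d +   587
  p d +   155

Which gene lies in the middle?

The two rarest classes, p + + and + d e, are the double crossovers. Comparing them with the parentals, only the e allele has switched, so e is the middle locus and the order is p – e – d.

e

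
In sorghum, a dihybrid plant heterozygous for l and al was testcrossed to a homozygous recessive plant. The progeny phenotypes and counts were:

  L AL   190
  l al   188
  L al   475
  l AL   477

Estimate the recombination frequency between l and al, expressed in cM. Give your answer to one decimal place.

28.4 cM

The two most frequent classes, L al (475) and l AL (477), are the parental types, so the F1 was L al / l AL.
The recombinant classes are L AL and l al: 190 + 188 = 378.
Recombination frequency = 378/1330 = 0.2842 ≈ 28.4%, i.e. 28.4 cM.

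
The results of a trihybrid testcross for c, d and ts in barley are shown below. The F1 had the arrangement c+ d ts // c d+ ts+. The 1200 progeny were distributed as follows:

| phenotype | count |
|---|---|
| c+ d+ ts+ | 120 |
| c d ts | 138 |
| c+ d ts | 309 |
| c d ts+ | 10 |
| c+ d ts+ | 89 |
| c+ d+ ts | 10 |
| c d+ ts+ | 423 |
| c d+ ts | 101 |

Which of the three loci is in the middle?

The two rarest classes, c+ d+ ts and c d ts+, are the double crossovers. Comparing them with the parentals, only the d allele has switched, so d is the middle locus and the order is ts – d – c.

d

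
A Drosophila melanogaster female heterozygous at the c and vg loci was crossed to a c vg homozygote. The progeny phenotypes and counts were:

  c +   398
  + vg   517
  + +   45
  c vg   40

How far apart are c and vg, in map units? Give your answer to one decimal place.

8.5 map units

The two most frequent classes, + vg (517) and c + (398), are the parental types, so the F1 was + vg / c +.
The recombinant classes are + + and c vg: 45 + 40 = 85.
Recombination frequency = 85/1000 = 0.0850 ≈ 8.5%, i.e. 8.5 map units.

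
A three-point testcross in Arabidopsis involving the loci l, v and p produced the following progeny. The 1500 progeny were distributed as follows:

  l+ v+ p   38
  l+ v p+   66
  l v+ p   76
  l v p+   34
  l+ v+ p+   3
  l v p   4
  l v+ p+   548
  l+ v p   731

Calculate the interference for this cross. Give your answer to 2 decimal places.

0.11

The two most frequent reciprocal classes, l v+ p+ and l+ v p, are the parental types, so the F1 was l v+ p+ / l+ v p.
The two rarest classes, l+ v+ p+ and l v p, are the double crossovers. Comparing them with the parentals, only the l allele has switched, so l is the middle locus and the order is v – l – p.
v–l: (72 + 7)/1500 = 0.0527; l–p: (142 + 7)/1500 = 0.0993.
Expected DCO frequency = 0.0527 × 0.0993 ≈ 0.00523; observed = 7/1500 ≈ 0.00467.
Coefficient of coincidence = 0.00467/0.00523 ≈ 0.89; interference = 1 − 0.89 = 0.11.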